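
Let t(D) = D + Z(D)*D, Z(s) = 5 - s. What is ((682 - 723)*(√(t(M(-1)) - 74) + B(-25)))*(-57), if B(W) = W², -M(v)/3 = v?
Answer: 1460625 + 2337*I*√65 ≈ 1.4606e+6 + 18842.0*I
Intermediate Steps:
M(v) = -3*v
t(D) = D + D*(5 - D) (t(D) = D + (5 - D)*D = D + D*(5 - D))
((682 - 723)*(√(t(M(-1)) - 74) + B(-25)))*(-57) = ((682 - 723)*(√((-3*(-1))*(6 - (-3)*(-1)) - 74) + (-25)²))*(-57) = -41*(√(3*(6 - 1*3) - 74) + 625)*(-57) = -41*(√(3*(6 - 3) - 74) + 625)*(-57) = -41*(√(3*3 - 74) + 625)*(-57) = -41*(√(9 - 74) + 625)*(-57) = -41*(√(-65) + 625)*(-57) = -41*(I*√65 + 625)*(-57) = -41*(625 + I*√65)*(-57) = (-25625 - 41*I*√65)*(-57) = 1460625 + 2337*I*√65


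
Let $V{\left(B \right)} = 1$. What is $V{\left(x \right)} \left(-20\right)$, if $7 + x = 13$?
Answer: $-20$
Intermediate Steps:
$x = 6$ ($x = -7 + 13 = 6$)
$V{\left(x \right)} \left(-20\right) = 1 \left(-20\right) = -20$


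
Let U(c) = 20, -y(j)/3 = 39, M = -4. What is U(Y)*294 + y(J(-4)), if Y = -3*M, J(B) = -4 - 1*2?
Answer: 5763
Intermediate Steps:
J(B) = -6 (J(B) = -4 - 2 = -6)
y(j) = -117 (y(j) = -3*39 = -117)
Y = 12 (Y = -3*(-4) = 12)
U(Y)*294 + y(J(-4)) = 20*294 - 117 = 5880 - 117 = 5763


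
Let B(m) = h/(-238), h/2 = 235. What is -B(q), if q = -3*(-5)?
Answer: 235/119 ≈ 1.9748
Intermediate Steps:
h = 470 (h = 2*235 = 470)
q = 15
B(m) = -235/119 (B(m) = 470/(-238) = 470*(-1/238) = -235/119)
-B(q) = -1*(-235/119) = 235/119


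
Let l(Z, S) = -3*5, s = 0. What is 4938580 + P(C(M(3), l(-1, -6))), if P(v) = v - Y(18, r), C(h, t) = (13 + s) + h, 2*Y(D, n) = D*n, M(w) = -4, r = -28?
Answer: 4938841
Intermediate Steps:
l(Z, S) = -15
Y(D, n) = D*n/2 (Y(D, n) = (D*n)/2 = D*n/2)
C(h, t) = 13 + h (C(h, t) = (13 + 0) + h = 13 + h)
P(v) = 252 + v (P(v) = v - 18*(-28)/2 = v - 1*(-252) = v + 252 = 252 + v)
4938580 + P(C(M(3), l(-1, -6))) = 4938580 + (252 + (13 - 4)) = 4938580 + (252 + 9) = 4938580 + 261 = 4938841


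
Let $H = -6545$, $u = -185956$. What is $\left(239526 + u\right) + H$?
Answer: $47025$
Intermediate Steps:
$\left(239526 + u\right) + H = \left(239526 - 185956\right) - 6545 = 53570 - 6545 = 47025$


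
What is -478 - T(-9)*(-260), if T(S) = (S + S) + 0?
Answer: -5158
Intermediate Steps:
T(S) = 2*S (T(S) = 2*S + 0 = 2*S)
-478 - T(-9)*(-260) = -478 - 2*(-9)*(-260) = -478 - 1*(-18)*(-260) = -478 + 18*(-260) = -478 - 4680 = -5158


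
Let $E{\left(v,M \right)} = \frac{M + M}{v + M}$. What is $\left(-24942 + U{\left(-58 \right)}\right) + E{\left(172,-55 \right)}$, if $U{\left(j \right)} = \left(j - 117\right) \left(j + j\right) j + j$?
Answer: $- \frac{140680910}{117} \approx -1.2024 \cdot 10^{6}$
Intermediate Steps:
$E{\left(v,M \right)} = \frac{2 M}{M + v}$
$U{\left(j \right)} = j + 2 j^{2} \left(-117 + j\right)$ ($U{\left(j \right)} = \left(-117 + j\right) 2 j j + j = 2 j \left(-117 + j\right) j + j = 2 j^{2} \left(-117 + j\right) + j = j + 2 j^{2} \left(-117 + j\right)$)
$\left(-24942 + U{\left(-58 \right)}\right) + E{\left(172,-55 \right)} = \left(-24942 - 58 \left(1 - -13572 + 2 \left(-58\right)^{2}\right)\right) + 2 \left(-55\right) \frac{1}{-55 + 172} = \left(-24942 - 58 \left(1 + 13572 + 2 \cdot 3364\right)\right) + 2 \left(-55\right) \frac{1}{117} = \left(-24942 - 58 \left(1 + 13572 + 6728\right)\right) + 2 \left(-55\right) \frac{1}{117} = \left(-24942 - 1177458\right) - \frac{110}{117} = -1202400 - \frac{110}{117} = - \frac{140680910}{117}$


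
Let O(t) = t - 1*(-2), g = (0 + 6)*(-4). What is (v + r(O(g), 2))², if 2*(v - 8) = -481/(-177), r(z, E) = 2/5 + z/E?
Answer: 4826809/3132900 ≈ 1.5407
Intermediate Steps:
g = -24 (g = 6*(-4) = -24)
O(t) = 2 + t (O(t) = t + 2 = 2 + t)
r(z, E) = ⅖ + z/E (r(z, E) = 2*(⅕) + z/E = ⅖ + z/E)
v = 3313/354 (v = 8 + (-481/(-177))/2 = 8 + (-481*(-1/177))/2 = 8 + (½)*(481/177) = 8 + 481/354 = 3313/354 ≈ 9.3588)
(v + r(O(g), 2))² = (3313/354 + (⅖ + (2 - 24)/2))² = (3313/354 + (⅖ - 22*½))² = (3313/354 + (⅖ - 11))² = (3313/354 - 53/5)² = (-2197/1770)² = 4826809/3132900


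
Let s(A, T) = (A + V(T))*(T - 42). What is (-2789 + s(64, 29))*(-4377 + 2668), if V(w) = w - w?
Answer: 6188289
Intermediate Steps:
V(w) = 0
s(A, T) = A*(-42 + T) (s(A, T) = (A + 0)*(T - 42) = A*(-42 + T))
(-2789 + s(64, 29))*(-4377 + 2668) = (-2789 + 64*(-42 + 29))*(-4377 + 2668) = (-2789 + 64*(-13))*(-1709) = (-2789 - 832)*(-1709) = -3621*(-1709) = 6188289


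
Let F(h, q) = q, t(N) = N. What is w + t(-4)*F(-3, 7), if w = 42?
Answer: 14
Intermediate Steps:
w + t(-4)*F(-3, 7) = 42 - 4*7 = 42 - 28 = 14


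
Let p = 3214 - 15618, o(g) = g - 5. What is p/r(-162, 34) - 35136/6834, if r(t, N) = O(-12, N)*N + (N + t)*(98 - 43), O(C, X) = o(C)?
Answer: -15241426/4338451 ≈ -3.5131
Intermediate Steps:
o(g) = -5 + g
O(C, X) = -5 + C
p = -12404
r(t, N) = 38*N + 55*t (r(t, N) = (-5 - 12)*N + (N + t)*(98 - 43) = -17*N + (N + t)*55 = -17*N + (55*N + 55*t) = 38*N + 55*t)
p/r(-162, 34) - 35136/6834 = -12404/(38*34 + 55*(-162)) - 35136/6834 = -12404/(1292 - 8910) - 35136*1/6834 = -12404/(-7618) - 5856/1139 = -12404*(-1/7618) - 5856/1139 = 6202/3809 - 5856/1139 = -15241426/4338451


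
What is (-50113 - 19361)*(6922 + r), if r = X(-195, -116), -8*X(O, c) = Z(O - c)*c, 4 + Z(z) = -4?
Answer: -472840044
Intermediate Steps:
Z(z) = -8 (Z(z) = -4 - 4 = -8)
X(O, c) = c (X(O, c) = -(-1)*c = c)
r = -116
(-50113 - 19361)*(6922 + r) = (-50113 - 19361)*(6922 - 116) = -69474*6806 = -472840044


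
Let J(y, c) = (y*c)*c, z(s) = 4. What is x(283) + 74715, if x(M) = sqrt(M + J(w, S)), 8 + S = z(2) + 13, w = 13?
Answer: 74715 + 2*sqrt(334) ≈ 74752.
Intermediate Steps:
S = 9 (S = -8 + (4 + 13) = -8 + 17 = 9)
J(y, c) = y*c**2 (J(y, c) = (c*y)*c = y*c**2)
x(M) = sqrt(1053 + M) (x(M) = sqrt(M + 13*9**2) = sqrt(M + 13*81) = sqrt(M + 1053) = sqrt(1053 + M))
x(283) + 74715 = sqrt(1053 + 283) + 74715 = sqrt(1336) + 74715 = 2*sqrt(334) + 74715 = 74715 + 2*sqrt(334)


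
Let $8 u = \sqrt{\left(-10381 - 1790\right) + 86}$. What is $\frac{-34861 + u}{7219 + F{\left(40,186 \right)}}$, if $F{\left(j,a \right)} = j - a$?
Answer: $- \frac{34861}{7073} + \frac{i \sqrt{12085}}{56584} \approx -4.9287 + 0.0019428 i$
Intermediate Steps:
$u = \frac{i \sqrt{12085}}{8}$ ($u = \frac{\sqrt{\left(-10381 - 1790\right) + 86}}{8} = \frac{\sqrt{-12171 + 86}}{8} = \frac{\sqrt{-12085}}{8} = \frac{i \sqrt{12085}}{8} \approx 13.741 i$)
$\frac{-34861 + u}{7219 + F{\left(40,186 \right)}} = \frac{-34861 + \frac{i \sqrt{12085}}{8}}{7219 + \left(40 - 186\right)} = \frac{-34861 + \frac{i \sqrt{12085}}{8}}{7219 - 146} = \frac{-34861 + \frac{i \sqrt{12085}}{8}}{7073} = \left(-34861 + \frac{i \sqrt{12085}}{8}\right) \frac{1}{7073} = - \frac{34861}{7073} + \frac{i \sqrt{12085}}{56584}$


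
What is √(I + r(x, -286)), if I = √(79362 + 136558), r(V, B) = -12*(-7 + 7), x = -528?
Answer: 2*13495^(¼) ≈ 21.556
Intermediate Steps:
r(V, B) = 0 (r(V, B) = -12*0 = 0)
I = 4*√13495 (I = √215920 = 4*√13495 ≈ 464.67)
√(I + r(x, -286)) = √(4*√13495 + 0) = √(4*√13495) = 2*13495^(¼)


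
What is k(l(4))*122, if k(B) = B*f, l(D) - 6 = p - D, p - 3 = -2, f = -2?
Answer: -732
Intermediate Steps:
p = 1 (p = 3 - 2 = 1)
l(D) = 7 - D (l(D) = 6 + (1 - D) = 7 - D)
k(B) = -2*B (k(B) = B*(-2) = -2*B)
k(l(4))*122 = -2*(7 - 1*4)*122 = -2*(7 - 4)*122 = -2*3*122 = -6*122 = -732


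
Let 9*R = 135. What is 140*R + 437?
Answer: 2537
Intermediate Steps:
R = 15 (R = (1/9)*135 = 15)
140*R + 437 = 140*15 + 437 = 2100 + 437 = 2537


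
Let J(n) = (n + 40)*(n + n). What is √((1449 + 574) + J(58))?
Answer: √13391 ≈ 115.72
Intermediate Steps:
J(n) = 2*n*(40 + n) (J(n) = (40 + n)*(2*n) = 2*n*(40 + n))
√((1449 + 574) + J(58)) = √((1449 + 574) + 2*58*(40 + 58)) = √(2023 + 2*58*98) = √(2023 + 11368) = √13391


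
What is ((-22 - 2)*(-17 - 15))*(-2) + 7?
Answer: -1529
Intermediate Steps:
((-22 - 2)*(-17 - 15))*(-2) + 7 = -24*(-32)*(-2) + 7 = 768*(-2) + 7 = -1536 + 7 = -1529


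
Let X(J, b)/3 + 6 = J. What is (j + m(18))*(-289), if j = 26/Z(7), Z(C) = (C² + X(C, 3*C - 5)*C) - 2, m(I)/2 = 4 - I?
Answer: 15963/2 ≈ 7981.5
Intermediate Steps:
X(J, b) = -18 + 3*J
m(I) = 8 - 2*I (m(I) = 2*(4 - I) = 8 - 2*I)
Z(C) = -2 + C² + C*(-18 + 3*C) (Z(C) = (C² + (-18 + 3*C)*C) - 2 = (C² + C*(-18 + 3*C)) - 2 = -2 + C² + C*(-18 + 3*C))
j = 13/34 (j = 26/(-2 - 18*7 + 4*7²) = 26/(-2 - 126 + 4*49) = 26/(-2 - 126 + 196) = 26/68 = 26*(1/68) = 13/34 ≈ 0.38235)
(j + m(18))*(-289) = (13/34 + (8 - 2*18))*(-289) = (13/34 + (8 - 36))*(-289) = (13/34 - 28)*(-289) = -939/34*(-289) = 15963/2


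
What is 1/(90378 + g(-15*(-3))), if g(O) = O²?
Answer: 1/92403 ≈ 1.0822e-5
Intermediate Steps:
1/(90378 + g(-15*(-3))) = 1/(90378 + (-15*(-3))²) = 1/(90378 + 45²) = 1/(90378 + 2025) = 1/92403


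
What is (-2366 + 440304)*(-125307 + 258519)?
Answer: 58338596856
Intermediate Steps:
(-2366 + 440304)*(-125307 + 258519) = 437938*133212 = 58338596856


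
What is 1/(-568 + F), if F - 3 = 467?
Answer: -1/98 ≈ -0.010204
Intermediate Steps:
F = 470 (F = 3 + 467 = 470)
1/(-568 + F) = 1/(-568 + 470) = 1/(-98) = -1/98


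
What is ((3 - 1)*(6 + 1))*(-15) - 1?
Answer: -211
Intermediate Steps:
((3 - 1)*(6 + 1))*(-15) - 1 = (2*7)*(-15) - 1 = 14*(-15) - 1 = -210 - 1 = -211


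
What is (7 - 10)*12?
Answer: -36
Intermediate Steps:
(7 - 10)*12 = -3*12 = -36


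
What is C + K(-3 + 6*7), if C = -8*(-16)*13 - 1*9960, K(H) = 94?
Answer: -8202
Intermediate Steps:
C = -8296 (C = 128*13 - 9960 = 1664 - 9960 = -8296)
C + K(-3 + 6*7) = -8296 + 94 = -8202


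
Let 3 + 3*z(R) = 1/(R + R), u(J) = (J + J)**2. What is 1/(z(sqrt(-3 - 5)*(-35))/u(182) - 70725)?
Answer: -111296640*I/(sqrt(2) + 7871454864840*I) ≈ -1.4139e-5 - 2.5403e-18*I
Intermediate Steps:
u(J) = 4*J**2 (u(J) = (2*J)**2 = 4*J**2)
z(R) = -1 + 1/(6*R) (z(R) = -1 + 1/(3*(R + R)) = -1 + 1/(3*((2*R))) = -1 + (1/(2*R))/3 = -1 + 1/(6*R))
1/(z(sqrt(-3 - 5)*(-35))/u(182) - 70725) = 1/(((1/6 - sqrt(-3 - 5)*(-35))/((sqrt(-3 - 5)*(-35))))/((4*182**2)) - 70725) = 1/(((1/6 - sqrt(-8)*(-35))/((sqrt(-8)*(-35))))/((4*33124)) - 70725) = 1/(((1/6 - 2*I*sqrt(2)*(-35))/(((2*I*sqrt(2))*(-35))))/132496 - 70725) = 1/(((1/6 - (-70)*I*sqrt(2))/((-70*I*sqrt(2))))*(1/132496) - 70725) = 1/(((I*sqrt(2)/140)*(1/6 + 70*I*sqrt(2)))*(1/132496) - 70725) = 1/((I*sqrt(2)*(1/6 + 70*I*sqrt(2))/140)*(1/132496) - 70725) = 1/(I*sqrt(2)*(1/6 + 70*I*sqrt(2))/18549440 - 70725) = 1/(-70725 + I*sqrt(2)*(1/6 + 70*I*sqrt(2))/18549440)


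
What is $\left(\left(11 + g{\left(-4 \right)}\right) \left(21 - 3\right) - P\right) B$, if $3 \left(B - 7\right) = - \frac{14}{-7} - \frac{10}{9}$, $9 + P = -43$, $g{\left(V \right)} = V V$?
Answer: $\frac{105986}{27} \approx 3925.4$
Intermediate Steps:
$g{\left(V \right)} = V^{2}$
$P = -52$ ($P = -9 - 43 = -52$)
$B = \frac{197}{27}$ ($B = 7 + \frac{- \frac{14}{-7} - \frac{10}{9}}{3} = 7 + \frac{\left(-14\right) \left(- \frac{1}{7}\right) - \frac{10}{9}}{3} = 7 + \frac{2 - \frac{10}{9}}{3} = 7 + \frac{1}{3} \cdot \frac{8}{9} = 7 + \frac{8}{27} = \frac{197}{27} \approx 7.2963$)
$\left(\left(11 + g{\left(-4 \right)}\right) \left(21 - 3\right) - P\right) B = \left(\left(11 + \left(-4\right)^{2}\right) \left(21 - 3\right) - -52\right) \frac{197}{27} = \left(\left(11 + 16\right) 18 + 52\right) \frac{197}{27} = \left(27 \cdot 18 + 52\right) \frac{197}{27} = \left(486 + 52\right) \frac{197}{27} = 538 \cdot \frac{197}{27} = \frac{105986}{27}$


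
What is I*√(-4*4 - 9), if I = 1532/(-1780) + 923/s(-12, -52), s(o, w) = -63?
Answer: -434864*I/5607 ≈ -77.557*I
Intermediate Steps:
I = -434864/28035 (I = 1532/(-1780) + 923/(-63) = 1532*(-1/1780) + 923*(-1/63) = -383/445 - 923/63 = -434864/28035 ≈ -15.511)
I*√(-4*4 - 9) = -434864*√(-4*4 - 9)/28035 = -434864*√(-16 - 9)/28035 = -434864*I/5607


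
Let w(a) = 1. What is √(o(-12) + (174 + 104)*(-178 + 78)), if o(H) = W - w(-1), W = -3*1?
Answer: 2*I*√6951 ≈ 166.75*I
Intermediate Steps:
W = -3
o(H) = -4 (o(H) = -3 - 1*1 = -3 - 1 = -4)
√(o(-12) + (174 + 104)*(-178 + 78)) = √(-4 + (174 + 104)*(-178 + 78)) = √(-4 + 278*(-100)) = √(-4 - 27800) = √(-27804) = 2*I*√6951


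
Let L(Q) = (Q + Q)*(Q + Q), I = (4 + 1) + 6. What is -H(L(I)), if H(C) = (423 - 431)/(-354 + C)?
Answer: 4/65 ≈ 0.061538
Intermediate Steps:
I = 11 (I = 5 + 6 = 11)
L(Q) = 4*Q² (L(Q) = (2*Q)*(2*Q) = 4*Q²)
H(C) = -8/(-354 + C)
-H(L(I)) = -(-8)/(-354 + 4*11²) = -(-8)/(-354 + 4*121) = -(-8)/(-354 + 484) = -(-8)/130 = -1*(-4/65) = 4/65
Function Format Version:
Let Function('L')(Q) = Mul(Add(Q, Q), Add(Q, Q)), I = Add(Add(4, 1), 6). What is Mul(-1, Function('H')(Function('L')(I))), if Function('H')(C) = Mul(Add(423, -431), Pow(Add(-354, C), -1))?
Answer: Rational(4, 65) ≈ 0.061538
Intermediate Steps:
I = 11 (I = Add(5, 6) = 11)
Function('L')(Q) = Mul(4, Pow(Q, 2)) (Function('L')(Q) = Mul(Mul(2, Q), Mul(2, Q)) = Mul(4, Pow(Q, 2)))
Function('H')(C) = Mul(-8, Pow(Add(-354, C), -1))
Mul(-1, Function('H')(Function('L')(I))) = Mul(-1, Mul(-8, Pow(Add(-354, Mul(4, Pow(11, 2))), -1))) = Mul(-1, Mul(-8, Pow(Add(-354, Mul(4, 121)), -1))) = Mul(-1, Mul(-8, Pow(Add(-354, 484), -1))) = Mul(-1, Mul(-8, Pow(130, -1))) = Mul(-1, Mul(-8, Rational(1, 130))) = Mul(-1, Rational(-4, 65)) = Rational(4, 65)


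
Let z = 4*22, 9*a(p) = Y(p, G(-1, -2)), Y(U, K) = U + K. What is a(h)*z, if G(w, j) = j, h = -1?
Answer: -88/3 ≈ -29.333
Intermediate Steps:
Y(U, K) = K + U
a(p) = -2/9 + p/9 (a(p) = (-2 + p)/9 = -2/9 + p/9)
z = 88
a(h)*z = (-2/9 + (⅑)*(-1))*88 = (-2/9 - ⅑)*88 = -⅓*88 = -88/3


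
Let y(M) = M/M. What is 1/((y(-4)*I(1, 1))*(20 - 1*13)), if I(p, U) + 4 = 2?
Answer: -1/14 ≈ -0.071429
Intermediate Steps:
I(p, U) = -2 (I(p, U) = -4 + 2 = -2)
y(M) = 1
1/((y(-4)*I(1, 1))*(20 - 1*13)) = 1/((1*(-2))*(20 - 1*13)) = 1/(-2*(20 - 13)) = 1/(-2*7) = 1/(-14) = -1/14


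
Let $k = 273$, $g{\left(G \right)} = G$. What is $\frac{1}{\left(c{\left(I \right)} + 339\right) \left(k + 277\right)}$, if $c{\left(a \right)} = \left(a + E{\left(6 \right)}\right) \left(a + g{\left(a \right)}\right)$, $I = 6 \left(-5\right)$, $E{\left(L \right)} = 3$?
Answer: $\frac{1}{1077450} \approx 9.2812 \cdot 10^{-7}$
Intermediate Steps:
$I = -30$
$c{\left(a \right)} = 2 a \left(3 + a\right)$ ($c{\left(a \right)} = \left(a + 3\right) \left(a + a\right) = \left(3 + a\right) 2 a = 2 a \left(3 + a\right)$)
$\frac{1}{\left(c{\left(I \right)} + 339\right) \left(k + 277\right)} = \frac{1}{\left(2 \left(-30\right) \left(3 - 30\right) + 339\right) \left(273 + 277\right)} = \frac{1}{\left(2 \left(-30\right) \left(-27\right) + 339\right) 550} = \frac{1}{\left(1620 + 339\right) 550} = \frac{1}{1959 \cdot 550} = \frac{1}{1077450}$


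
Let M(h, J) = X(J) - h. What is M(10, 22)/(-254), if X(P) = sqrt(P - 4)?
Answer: 5/127 - 3*sqrt(2)/254 ≈ 0.022667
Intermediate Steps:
X(P) = sqrt(-4 + P)
M(h, J) = sqrt(-4 + J) - h
M(10, 22)/(-254) = (sqrt(-4 + 22) - 1*10)/(-254) = (sqrt(18) - 10)*(-1/254) = (3*sqrt(2) - 10)*(-1/254) = (-10 + 3*sqrt(2))*(-1/254) = 5/127 - 3*sqrt(2)/254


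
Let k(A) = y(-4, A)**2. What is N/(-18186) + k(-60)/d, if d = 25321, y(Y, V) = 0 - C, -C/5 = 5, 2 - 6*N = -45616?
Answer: -181149313/460487706 ≈ -0.39339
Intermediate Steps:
N = 7603 (N = 1/3 - 1/6*(-45616) = 1/3 + 22808/3 = 7603)
C = -25 (C = -5*5 = -25)
y(Y, V) = 25 (y(Y, V) = 0 - 1*(-25) = 0 + 25 = 25)
k(A) = 625 (k(A) = 25**2 = 625)
N/(-18186) + k(-60)/d = 7603/(-18186) + 625/25321 = 7603*(-1/18186) + 625*(1/25321) = -7603/18186 + 625/25321 = -181149313/460487706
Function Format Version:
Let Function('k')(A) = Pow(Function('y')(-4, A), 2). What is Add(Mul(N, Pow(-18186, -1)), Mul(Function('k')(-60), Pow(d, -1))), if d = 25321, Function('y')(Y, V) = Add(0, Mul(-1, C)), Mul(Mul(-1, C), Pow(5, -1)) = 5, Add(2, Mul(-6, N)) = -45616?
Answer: Rational(-181149313, 460487706) ≈ -0.39339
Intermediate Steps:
N = 7603 (N = Add(Rational(1, 3), Mul(Rational(-1, 6), -45616)) = Add(Rational(1, 3), Rational(22808, 3)) = 7603)
C = -25 (C = Mul(-5, 5) = -25)
Function('y')(Y, V) = 25 (Function('y')(Y, V) = Add(0, Mul(-1, -25)) = Add(0, 25) = 25)
Function('k')(A) = 625 (Function('k')(A) = Pow(25, 2) = 625)
Add(Mul(N, Pow(-18186, -1)), Mul(Function('k')(-60), Pow(d, -1))) = Add(Mul(7603, Pow(-18186, -1)), Mul(625, Pow(25321, -1))) = Add(Mul(7603, Rational(-1, 18186)), Mul(625, Rational(1, 25321))) = Add(Rational(-7603, 18186), Rational(625, 25321)) = Rational(-181149313, 460487706)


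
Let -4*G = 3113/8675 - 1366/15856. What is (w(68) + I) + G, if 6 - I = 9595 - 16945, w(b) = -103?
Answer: 1995293149961/275101600 ≈ 7252.9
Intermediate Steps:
G = -18754839/275101600 (G = -(3113/8675 - 1366/15856)/4 = -(3113*(1/8675) - 1366*1/15856)/4 = -(3113/8675 - 683/7928)/4 = -¼*18754839/68775400 = -18754839/275101600 ≈ -0.068174)
I = 7356 (I = 6 - (9595 - 16945) = 6 - 1*(-7350) = 6 + 7350 = 7356)
(w(68) + I) + G = (-103 + 7356) - 18754839/275101600 = 7253 - 18754839/275101600 = 1995293149961/275101600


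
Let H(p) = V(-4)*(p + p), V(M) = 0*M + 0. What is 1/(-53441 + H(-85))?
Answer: -1/53441 ≈ -1.8712e-5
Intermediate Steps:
V(M) = 0 (V(M) = 0 + 0 = 0)
H(p) = 0 (H(p) = 0*(p + p) = 0*(2*p) = 0)
1/(-53441 + H(-85)) = 1/(-53441 + 0) = 1/(-53441) = -1/53441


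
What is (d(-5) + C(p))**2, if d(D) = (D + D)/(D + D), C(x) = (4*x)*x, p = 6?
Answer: 21025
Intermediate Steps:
C(x) = 4*x**2
d(D) = 1 (d(D) = (2*D)/((2*D)) = (2*D)*(1/(2*D)) = 1)
(d(-5) + C(p))**2 = (1 + 4*6**2)**2 = (1 + 4*36)**2 = (1 + 144)**2 = 145**2 = 21025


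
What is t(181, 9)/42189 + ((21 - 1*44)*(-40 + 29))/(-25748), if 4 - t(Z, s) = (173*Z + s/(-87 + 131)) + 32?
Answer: -18280729/24286801 ≈ -0.75270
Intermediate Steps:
t(Z, s) = -28 - 173*Z - s/44 (t(Z, s) = 4 - ((173*Z + s/(-87 + 131)) + 32) = 4 - ((173*Z + s/44) + 32) = 4 - (32 + 173*Z + s/44) = 4 + (-32 - 173*Z - s/44) = -28 - 173*Z - s/44)
t(181, 9)/42189 + ((21 - 1*44)*(-40 + 29))/(-25748) = (-28 - 173*181 - 1/44*9)/42189 + ((21 - 1*44)*(-40 + 29))/(-25748) = (-28 - 31313 - 9/44)*(1/42189) + ((21 - 44)*(-11))*(-1/25748) = -1379013/44*1/42189 - 23*(-11)*(-1/25748) = -459671/618772 + 253*(-1/25748) = -459671/618772 - 253/25748 = -18280729/24286801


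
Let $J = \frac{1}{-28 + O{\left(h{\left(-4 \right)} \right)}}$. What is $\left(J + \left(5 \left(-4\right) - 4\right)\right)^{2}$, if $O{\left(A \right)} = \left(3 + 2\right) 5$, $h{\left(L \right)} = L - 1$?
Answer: $\frac{5329}{9} \approx 592.11$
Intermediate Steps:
$h{\left(L \right)} = -1 + L$
$O{\left(A \right)} = 25$ ($O{\left(A \right)} = 5 \cdot 5 = 25$)
$J = - \frac{1}{3}$ ($J = \frac{1}{-28 + 25} = \frac{1}{-3} = - \frac{1}{3} \approx -0.33333$)
$\left(J + \left(5 \left(-4\right) - 4\right)\right)^{2} = \left(- \frac{1}{3} + \left(5 \left(-4\right) - 4\right)\right)^{2} = \left(- \frac{1}{3} - 24\right)^{2} = \left(- \frac{73}{3}\right)^{2} = \frac{5329}{9}$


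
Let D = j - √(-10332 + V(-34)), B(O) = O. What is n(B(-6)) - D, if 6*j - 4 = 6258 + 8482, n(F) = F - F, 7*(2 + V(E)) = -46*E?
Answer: -7372/3 + I*√495418/7 ≈ -2457.3 + 100.55*I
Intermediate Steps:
V(E) = -2 - 46*E/7 (V(E) = -2 + (-46*E)/7 = -2 - 46*E/7)
n(F) = 0
j = 7372/3 (j = ⅔ + (6258 + 8482)/6 = ⅔ + (⅙)*14740 = ⅔ + 7370/3 = 7372/3 ≈ 2457.3)
D = 7372/3 - I*√495418/7 (D = 7372/3 - √(-10332 + (-2 - 46/7*(-34))) = 7372/3 - √(-10332 + (-2 + 1564/7)) = 7372/3 - √(-10332 + 1550/7) = 7372/3 - √(-70774/7) = 7372/3 - I*√495418/7 ≈ 2457.3 - 100.55*I)
n(B(-6)) - D = 0 - (7372/3 - I*√495418/7) = 0 + (-7372/3 + I*√495418/7) = -7372/3 + I*√495418/7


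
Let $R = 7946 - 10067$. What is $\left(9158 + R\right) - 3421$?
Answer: $3616$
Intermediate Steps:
$R = -2121$
$\left(9158 + R\right) - 3421 = \left(9158 - 2121\right) - 3421 = 7037 - 3421 = 3616$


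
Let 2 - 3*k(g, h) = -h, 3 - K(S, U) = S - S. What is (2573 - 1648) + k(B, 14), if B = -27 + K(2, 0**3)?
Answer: 2791/3 ≈ 930.33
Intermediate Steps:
K(S, U) = 3 (K(S, U) = 3 - (S - S) = 3 - 1*0 = 3 + 0 = 3)
B = -24 (B = -27 + 3 = -24)
k(g, h) = 2/3 + h/3 (k(g, h) = 2/3 - (-1)*h/3 = 2/3 + h/3)
(2573 - 1648) + k(B, 14) = (2573 - 1648) + (2/3 + (1/3)*14) = 925 + (2/3 + 14/3) = 925 + 16/3 = 2791/3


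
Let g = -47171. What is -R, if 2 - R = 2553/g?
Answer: -96895/47171 ≈ -2.0541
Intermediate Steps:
R = 96895/47171 (R = 2 - 2553/(-47171) = 2 - 2553*(-1)/47171 = 2 - 1*(-2553/47171) = 2 + 2553/47171 = 96895/47171 ≈ 2.0541)
-R = -1*96895/47171 = -96895/47171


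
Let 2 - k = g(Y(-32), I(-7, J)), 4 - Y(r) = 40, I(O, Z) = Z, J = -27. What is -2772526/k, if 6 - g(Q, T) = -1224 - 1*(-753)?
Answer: 2772526/475 ≈ 5836.9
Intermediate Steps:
Y(r) = -36 (Y(r) = 4 - 1*40 = 4 - 40 = -36)
g(Q, T) = 477 (g(Q, T) = 6 - (-1224 - 1*(-753)) = 6 - (-1224 + 753) = 6 - 1*(-471) = 6 + 471 = 477)
k = -475 (k = 2 - 1*477 = 2 - 477 = -475)
-2772526/k = -2772526/(-475) = -2772526*(-1/475) = 2772526/475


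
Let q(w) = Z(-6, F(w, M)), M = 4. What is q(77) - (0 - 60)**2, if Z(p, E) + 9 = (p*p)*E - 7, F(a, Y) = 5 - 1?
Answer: -3472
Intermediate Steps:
F(a, Y) = 4
Z(p, E) = -16 + E*p**2 (Z(p, E) = -9 + ((p*p)*E - 7) = -9 + (p**2*E - 7) = -9 + (E*p**2 - 7) = -9 + (-7 + E*p**2) = -16 + E*p**2)
q(w) = 128 (q(w) = -16 + 4*(-6)**2 = -16 + 4*36 = -16 + 144 = 128)
q(77) - (0 - 60)**2 = 128 - (0 - 60)**2 = 128 - 1*(-60)**2 = 128 - 1*3600 = 128 - 3600 = -3472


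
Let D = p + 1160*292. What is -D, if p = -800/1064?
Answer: -45049660/133 ≈ -3.3872e+5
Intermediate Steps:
p = -100/133 (p = -800*1/1064 = -100/133 ≈ -0.75188)
D = 45049660/133 (D = -100/133 + 1160*292 = -100/133 + 338720 = 45049660/133 ≈ 3.3872e+5)
-D = -1*45049660/133 = -45049660/133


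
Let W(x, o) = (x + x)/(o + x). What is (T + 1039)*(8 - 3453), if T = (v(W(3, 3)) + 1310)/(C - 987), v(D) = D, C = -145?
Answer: -4047313465/1132 ≈ -3.5754e+6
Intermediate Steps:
W(x, o) = 2*x/(o + x) (W(x, o) = (2*x)/(o + x) = 2*x/(o + x))
T = -1311/1132 (T = (2*3/(3 + 3) + 1310)/(-145 - 987) = (2*3/6 + 1310)/(-1132) = (2*3*(⅙) + 1310)*(-1/1132) = (1 + 1310)*(-1/1132) = 1311*(-1/1132) = -1311/1132 ≈ -1.1581)
(T + 1039)*(8 - 3453) = (-1311/1132 + 1039)*(8 - 3453) = (1174837/1132)*(-3445) = -4047313465/1132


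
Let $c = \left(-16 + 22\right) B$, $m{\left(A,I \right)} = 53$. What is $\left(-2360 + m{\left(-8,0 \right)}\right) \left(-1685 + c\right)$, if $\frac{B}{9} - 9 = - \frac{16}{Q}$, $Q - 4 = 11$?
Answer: $\frac{14494881}{5} \approx 2.899 \cdot 10^{6}$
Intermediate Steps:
$Q = 15$ ($Q = 4 + 11 = 15$)
$B = \frac{357}{5}$ ($B = 81 + 9 \left(- \frac{16}{15}\right) = 81 - \frac{48}{5} = \frac{357}{5} \approx 71.4$)
$c = \frac{2142}{5}$ ($c = \left(-16 + 22\right) \frac{357}{5} = 6 \cdot \frac{357}{5} = \frac{2142}{5} \approx 428.4$)
$\left(-2360 + m{\left(-8,0 \right)}\right) \left(-1685 + c\right) = \left(-2360 + 53\right) \left(-1685 + \frac{2142}{5}\right) = \left(-2307\right) \left(- \frac{6283}{5}\right) = \frac{14494881}{5}$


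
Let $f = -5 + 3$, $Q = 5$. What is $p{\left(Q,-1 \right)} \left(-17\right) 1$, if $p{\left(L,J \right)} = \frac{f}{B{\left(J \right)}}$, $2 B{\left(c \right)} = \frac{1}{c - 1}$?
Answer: $-136$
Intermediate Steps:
$f = -2$
$B{\left(c \right)} = \frac{1}{2 \left(-1 + c\right)}$ ($B{\left(c \right)} = \frac{1}{2 \left(c - 1\right)} = \frac{1}{2 \left(-1 + c\right)}$)
$p{\left(L,J \right)} = 4 - 4 J$ ($p{\left(L,J \right)} = - \frac{2}{\frac{1}{2} \frac{1}{-1 + J}} = - 2 \left(-2 + 2 J\right) = 4 - 4 J$)
$p{\left(Q,-1 \right)} \left(-17\right) 1 = \left(4 - -4\right) \left(-17\right) 1 = \left(4 + 4\right) \left(-17\right) 1 = 8 \left(-17\right) 1 = \left(-136\right) 1 = -136$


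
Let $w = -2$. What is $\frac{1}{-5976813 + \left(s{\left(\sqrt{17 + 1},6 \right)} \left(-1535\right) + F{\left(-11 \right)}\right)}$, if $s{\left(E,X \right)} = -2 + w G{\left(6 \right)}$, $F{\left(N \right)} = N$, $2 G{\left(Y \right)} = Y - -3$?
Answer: $- \frac{1}{5959939} \approx -1.6779 \cdot 10^{-7}$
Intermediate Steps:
$G{\left(Y \right)} = \frac{3}{2} + \frac{Y}{2}$ ($G{\left(Y \right)} = \frac{Y - -3}{2} = \frac{Y + 3}{2} = \frac{3 + Y}{2} = \frac{3}{2} + \frac{Y}{2}$)
$s{\left(E,X \right)} = -11$ ($s{\left(E,X \right)} = -2 - 2 \left(\frac{3}{2} + \frac{1}{2} \cdot 6\right) = -2 - 2 \left(\frac{3}{2} + 3\right) = -2 - 9 = -11$)
$\frac{1}{-5976813 + \left(s{\left(\sqrt{17 + 1},6 \right)} \left(-1535\right) + F{\left(-11 \right)}\right)} = \frac{1}{-5976813 - -16874} = \frac{1}{-5976813 + \left(16885 - 11\right)} = \frac{1}{-5976813 + 16874} = \frac{1}{-5959939} = - \frac{1}{5959939}$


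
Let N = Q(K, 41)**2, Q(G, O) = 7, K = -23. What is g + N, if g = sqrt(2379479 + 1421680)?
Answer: 49 + 3*sqrt(422351) ≈ 1998.7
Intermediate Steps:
g = 3*sqrt(422351) (g = sqrt(3801159) = 3*sqrt(422351) ≈ 1949.7)
N = 49 (N = 7**2 = 49)
g + N = 3*sqrt(422351) + 49 = 49 + 3*sqrt(422351)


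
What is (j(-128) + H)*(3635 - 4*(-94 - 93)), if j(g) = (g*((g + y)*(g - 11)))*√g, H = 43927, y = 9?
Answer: 192532041 - 74239183872*I*√2 ≈ 1.9253e+8 - 1.0499e+11*I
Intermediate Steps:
j(g) = g^(3/2)*(-11 + g)*(9 + g) (j(g) = (g*((g + 9)*(g - 11)))*√g = (g*((9 + g)*(-11 + g)))*√g = (g*((-11 + g)*(9 + g)))*√g = (g*(-11 + g)*(9 + g))*√g = g^(3/2)*(-11 + g)*(9 + g))
(j(-128) + H)*(3635 - 4*(-94 - 93)) = ((-128)^(3/2)*(-99 + (-128)² - 2*(-128)) + 43927)*(3635 - 4*(-94 - 93)) = ((-1024*I*√2)*(-99 + 16384 + 256) + 43927)*(3635 - 4*(-187)) = (-1024*I*√2*16541 + 43927)*(3635 + 748) = (-16937984*I*√2 + 43927)*4383 = (43927 - 16937984*I*√2)*4383 = 192532041 - 74239183872*I*√2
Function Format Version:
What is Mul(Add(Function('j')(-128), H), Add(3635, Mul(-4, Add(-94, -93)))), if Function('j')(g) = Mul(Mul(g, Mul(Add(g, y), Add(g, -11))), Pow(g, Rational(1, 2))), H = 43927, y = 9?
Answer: Add(192532041, Mul(-74239183872, I, Pow(2, Rational(1, 2)))) ≈ Add(1.9253e+8, Mul(-1.0499e+11, I))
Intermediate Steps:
Function('j')(g) = Mul(Pow(g, Rational(3, 2)), Add(-11, g), Add(9, g)) (Function('j')(g) = Mul(Mul(g, Mul(Add(g, 9), Add(g, -11))), Pow(g, Rational(1, 2))) = Mul(Mul(g, Mul(Add(9, g), Add(-11, g))), Pow(g, Rational(1, 2))) = Mul(Mul(g, Mul(Add(-11, g), Add(9, g))), Pow(g, Rational(1, 2))) = Mul(Mul(g, Add(-11, g), Add(9, g)), Pow(g, Rational(1, 2))) = Mul(Pow(g, Rational(3, 2)), Add(-11, g), Add(9, g)))
Mul(Add(Function('j')(-128), H), Add(3635, Mul(-4, Add(-94, -93)))) = Mul(Add(Mul(Pow(-128, Rational(3, 2)), Add(-99, Pow(-128, 2), Mul(-2, -128))), 43927), Add(3635, Mul(-4, Add(-94, -93)))) = Mul(Add(Mul(Mul(-1024, I, Pow(2, Rational(1, 2))), Add(-99, 16384, 256)), 43927), Add(3635, Mul(-4, -187))) = Mul(Add(Mul(Mul(-1024, I, Pow(2, Rational(1, 2))), 16541), 43927), Add(3635, 748)) = Mul(Add(Mul(-16937984, I, Pow(2, Rational(1, 2))), 43927), 4383) = Mul(Add(43927, Mul(-16937984, I, Pow(2, Rational(1, 2)))), 4383) = Add(192532041, Mul(-74239183872, I, Pow(2, Rational(1, 2))))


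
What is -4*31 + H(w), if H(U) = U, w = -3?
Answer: -127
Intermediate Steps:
-4*31 + H(w) = -4*31 - 3 = -124 - 3 = -127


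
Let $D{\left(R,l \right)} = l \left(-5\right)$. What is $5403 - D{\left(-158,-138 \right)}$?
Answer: $4713$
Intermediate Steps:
$D{\left(R,l \right)} = - 5 l$
$5403 - D{\left(-158,-138 \right)} = 5403 - \left(-5\right) \left(-138\right) = 5403 - 690 = 4713$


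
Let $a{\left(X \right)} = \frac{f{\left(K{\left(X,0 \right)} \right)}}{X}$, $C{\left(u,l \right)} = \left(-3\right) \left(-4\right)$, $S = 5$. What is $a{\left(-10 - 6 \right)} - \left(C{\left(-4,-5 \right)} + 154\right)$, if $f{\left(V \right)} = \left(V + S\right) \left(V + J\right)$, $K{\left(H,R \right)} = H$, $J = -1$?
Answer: $- \frac{2843}{16} \approx -177.69$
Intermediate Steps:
$C{\left(u,l \right)} = 12$
$f{\left(V \right)} = \left(-1 + V\right) \left(5 + V\right)$ ($f{\left(V \right)} = \left(V + 5\right) \left(V - 1\right) = \left(5 + V\right) \left(-1 + V\right) = \left(-1 + V\right) \left(5 + V\right)$)
$a{\left(X \right)} = \frac{-5 + X^{2} + 4 X}{X}$
$a{\left(-10 - 6 \right)} - \left(C{\left(-4,-5 \right)} + 154\right) = \left(4 - 16 - \frac{5}{-10 - 6}\right) - \left(12 + 154\right) = \left(4 - 16 - \frac{5}{-16}\right) - 166 = \left(4 - 16 - - \frac{5}{16}\right) - 166 = \left(4 - 16 + \frac{5}{16}\right) - 166 = - \frac{187}{16} - 166 = - \frac{2843}{16}$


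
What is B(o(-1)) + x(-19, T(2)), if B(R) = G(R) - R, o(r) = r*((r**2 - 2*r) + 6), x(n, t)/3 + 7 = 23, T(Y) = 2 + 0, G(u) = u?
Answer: 48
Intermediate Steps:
T(Y) = 2
x(n, t) = 48 (x(n, t) = -21 + 3*23 = -21 + 69 = 48)
o(r) = r*(6 + r**2 - 2*r)
B(R) = 0 (B(R) = R - R = 0)
B(o(-1)) + x(-19, T(2)) = 0 + 48 = 48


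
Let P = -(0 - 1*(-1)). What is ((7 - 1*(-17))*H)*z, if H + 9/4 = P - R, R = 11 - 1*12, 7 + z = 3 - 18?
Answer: 1188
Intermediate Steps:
z = -22 (z = -7 + (3 - 18) = -7 - 15 = -22)
P = -1 (P = -(0 + 1) = -1*1 = -1)
R = -1 (R = 11 - 12 = -1)
H = -9/4 (H = -9/4 + (-1 - 1*(-1)) = -9/4 + (-1 + 1) = -9/4 + 0 = -9/4 ≈ -2.2500)
((7 - 1*(-17))*H)*z = ((7 - 1*(-17))*(-9/4))*(-22) = ((7 + 17)*(-9/4))*(-22) = (24*(-9/4))*(-22) = -54*(-22) = 1188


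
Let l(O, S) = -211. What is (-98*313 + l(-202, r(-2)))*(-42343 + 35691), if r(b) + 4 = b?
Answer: 205447020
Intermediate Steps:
r(b) = -4 + b
(-98*313 + l(-202, r(-2)))*(-42343 + 35691) = (-98*313 - 211)*(-42343 + 35691) = (-30674 - 211)*(-6652) = -30885*(-6652) = 205447020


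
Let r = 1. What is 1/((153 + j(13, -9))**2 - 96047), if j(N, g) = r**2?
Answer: -1/72331 ≈ -1.3825e-5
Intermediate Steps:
j(N, g) = 1 (j(N, g) = 1**2 = 1)
1/((153 + j(13, -9))**2 - 96047) = 1/((153 + 1)**2 - 96047) = 1/(154**2 - 96047) = 1/(23716 - 96047) = 1/(-72331) = -1/72331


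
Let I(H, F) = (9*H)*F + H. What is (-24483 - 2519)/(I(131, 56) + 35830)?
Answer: -27002/101985 ≈ -0.26476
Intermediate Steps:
I(H, F) = H + 9*F*H (I(H, F) = 9*F*H + H = H + 9*F*H)
(-24483 - 2519)/(I(131, 56) + 35830) = (-24483 - 2519)/(131*(1 + 9*56) + 35830) = -27002/(131*(1 + 504) + 35830) = -27002/(131*505 + 35830) = -27002/(66155 + 35830) = -27002/101985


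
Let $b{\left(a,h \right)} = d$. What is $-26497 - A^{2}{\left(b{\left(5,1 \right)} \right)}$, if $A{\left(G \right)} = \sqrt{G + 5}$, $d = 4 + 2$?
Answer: $-26508$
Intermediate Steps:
$d = 6$
$b{\left(a,h \right)} = 6$
$A{\left(G \right)} = \sqrt{5 + G}$
$-26497 - A^{2}{\left(b{\left(5,1 \right)} \right)} = -26497 - \left(\sqrt{5 + 6}\right)^{2} = -26497 - \left(\sqrt{11}\right)^{2} = -26497 - 11 = -26508$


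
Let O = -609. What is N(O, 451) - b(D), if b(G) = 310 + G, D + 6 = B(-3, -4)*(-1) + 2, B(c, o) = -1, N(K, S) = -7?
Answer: -314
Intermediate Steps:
D = -3 (D = -6 + (-1*(-1) + 2) = -6 + (1 + 2) = -6 + 3 = -3)
N(O, 451) - b(D) = -7 - (310 - 3) = -7 - 1*307 = -7 - 307 = -314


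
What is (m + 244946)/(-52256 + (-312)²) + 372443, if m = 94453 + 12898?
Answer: 16793062281/45088 ≈ 3.7245e+5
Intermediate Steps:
m = 107351
(m + 244946)/(-52256 + (-312)²) + 372443 = (107351 + 244946)/(-52256 + (-312)²) + 372443 = 352297/(-52256 + 97344) + 372443 = 352297/45088 + 372443 = 16793062281/45088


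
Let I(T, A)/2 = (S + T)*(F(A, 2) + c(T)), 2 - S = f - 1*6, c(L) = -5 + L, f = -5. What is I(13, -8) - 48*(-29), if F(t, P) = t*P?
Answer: 976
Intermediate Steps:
F(t, P) = P*t
S = 13 (S = 2 - (-5 - 1*6) = 2 - (-5 - 6) = 2 - 1*(-11) = 2 + 11 = 13)
I(T, A) = 2*(13 + T)*(-5 + T + 2*A) (I(T, A) = 2*((13 + T)*(2*A + (-5 + T))) = 2*((13 + T)*(-5 + T + 2*A)) = 2*(13 + T)*(-5 + T + 2*A))
I(13, -8) - 48*(-29) = (-130 + 2*13² + 16*13 + 52*(-8) + 4*(-8)*13) - 48*(-29) = (-130 + 2*169 + 208 - 416 - 416) + 1392 = (-130 + 338 + 208 - 416 - 416) + 1392 = -416 + 1392 = 976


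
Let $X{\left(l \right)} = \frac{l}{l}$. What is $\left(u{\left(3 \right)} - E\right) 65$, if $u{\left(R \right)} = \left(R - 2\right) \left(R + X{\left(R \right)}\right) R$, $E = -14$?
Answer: $1690$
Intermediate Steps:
$X{\left(l \right)} = 1$
$u{\left(R \right)} = R \left(1 + R\right) \left(-2 + R\right)$ ($u{\left(R \right)} = \left(R - 2\right) \left(R + 1\right) R = \left(-2 + R\right) \left(1 + R\right) R = \left(1 + R\right) \left(-2 + R\right) R = R \left(1 + R\right) \left(-2 + R\right)$)
$\left(u{\left(3 \right)} - E\right) 65 = \left(3 \left(-2 + 3^{2} - 3\right) - -14\right) 65 = \left(3 \left(-2 + 9 - 3\right) + 14\right) 65 = \left(3 \cdot 4 + 14\right) 65 = \left(12 + 14\right) 65 = 26 \cdot 65 = 1690$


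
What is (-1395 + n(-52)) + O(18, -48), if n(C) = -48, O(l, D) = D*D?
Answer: 861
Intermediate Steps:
O(l, D) = D**2
(-1395 + n(-52)) + O(18, -48) = (-1395 - 48) + (-48)**2 = -1443 + 2304 = 861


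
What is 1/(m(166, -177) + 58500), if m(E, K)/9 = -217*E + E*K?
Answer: -1/530136 ≈ -1.8863e-6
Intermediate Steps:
m(E, K) = -1953*E + 9*E*K (m(E, K) = 9*(-217*E + E*K) = -1953*E + 9*E*K)
1/(m(166, -177) + 58500) = 1/(9*166*(-217 - 177) + 58500) = 1/(9*166*(-394) + 58500) = 1/(-588636 + 58500) = 1/(-530136) = -1/530136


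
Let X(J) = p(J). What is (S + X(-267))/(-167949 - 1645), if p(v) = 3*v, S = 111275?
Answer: -55237/84797 ≈ -0.65140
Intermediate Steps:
X(J) = 3*J
(S + X(-267))/(-167949 - 1645) = (111275 + 3*(-267))/(-167949 - 1645) = (111275 - 801)/(-169594) = 110474*(-1/169594) = -55237/84797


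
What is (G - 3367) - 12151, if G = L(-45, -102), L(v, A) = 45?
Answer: -15473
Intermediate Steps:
G = 45
(G - 3367) - 12151 = (45 - 3367) - 12151 = -3322 - 12151 = -15473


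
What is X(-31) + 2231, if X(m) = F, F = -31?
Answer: 2200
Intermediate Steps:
X(m) = -31
X(-31) + 2231 = -31 + 2231 = 2200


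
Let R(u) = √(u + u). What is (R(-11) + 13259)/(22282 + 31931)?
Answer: 13259/54213 + I*√22/54213 ≈ 0.24457 + 8.6518e-5*I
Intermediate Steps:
R(u) = √2*√u (R(u) = √(2*u) = √2*√u)
(R(-11) + 13259)/(22282 + 31931) = (√2*√(-11) + 13259)/(22282 + 31931) = (√2*(I*√11) + 13259)/54213 = (I*√22 + 13259)*(1/54213) = (13259 + I*√22)*(1/54213) = 13259/54213 + I*√22/54213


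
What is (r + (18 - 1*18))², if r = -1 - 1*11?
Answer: 144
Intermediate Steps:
r = -12 (r = -1 - 11 = -12)
(r + (18 - 1*18))² = (-12 + (18 - 1*18))² = (-12 + (18 - 18))² = (-12 + 0)² = (-12)² = 144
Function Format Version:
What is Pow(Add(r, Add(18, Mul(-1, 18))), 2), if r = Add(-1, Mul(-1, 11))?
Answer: 144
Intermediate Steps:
r = -12 (r = Add(-1, -11) = -12)
Pow(Add(r, Add(18, Mul(-1, 18))), 2) = Pow(Add(-12, Add(18, Mul(-1, 18))), 2) = Pow(Add(-12, Add(18, -18)), 2) = Pow(Add(-12, 0), 2) = Pow(-12, 2) = 144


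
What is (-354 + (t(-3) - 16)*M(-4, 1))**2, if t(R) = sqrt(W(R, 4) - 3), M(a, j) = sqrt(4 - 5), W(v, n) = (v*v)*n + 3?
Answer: 125216 + 7080*I ≈ 1.2522e+5 + 7080.0*I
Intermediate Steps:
W(v, n) = 3 + n*v**2 (W(v, n) = v**2*n + 3 = n*v**2 + 3 = 3 + n*v**2)
M(a, j) = I (M(a, j) = sqrt(-1) = I)
t(R) = 2*sqrt(R**2) (t(R) = sqrt((3 + 4*R**2) - 3) = sqrt(4*R**2) = 2*sqrt(R**2))
(-354 + (t(-3) - 16)*M(-4, 1))**2 = (-354 + (2*sqrt((-3)**2) - 16)*I)**2 = (-354 + (2*sqrt(9) - 16)*I)**2 = (-354 + (2*3 - 16)*I)**2 = (-354 + (6 - 16)*I)**2 = (-354 - 10*I)**2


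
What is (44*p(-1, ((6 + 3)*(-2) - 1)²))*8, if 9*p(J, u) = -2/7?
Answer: -704/63 ≈ -11.175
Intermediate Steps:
p(J, u) = -2/63 (p(J, u) = (-2/7)/9 = (-2*⅐)/9 = (⅑)*(-2/7) = -2/63)
(44*p(-1, ((6 + 3)*(-2) - 1)²))*8 = (44*(-2/63))*8 = -88/63*8 = -704/63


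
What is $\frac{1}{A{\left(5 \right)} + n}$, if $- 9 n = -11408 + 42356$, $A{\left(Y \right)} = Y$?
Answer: $- \frac{3}{10301} \approx -0.00029123$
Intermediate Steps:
$n = - \frac{10316}{3}$ ($n = - \frac{-11408 + 42356}{9} = \left(- \frac{1}{9}\right) 30948 = - \frac{10316}{3} \approx -3438.7$)
$\frac{1}{A{\left(5 \right)} + n} = \frac{1}{5 - \frac{10316}{3}} = \frac{1}{- \frac{10301}{3}} = - \frac{3}{10301}$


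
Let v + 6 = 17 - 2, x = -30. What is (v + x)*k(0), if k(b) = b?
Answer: 0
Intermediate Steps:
v = 9 (v = -6 + (17 - 2) = -6 + 15 = 9)
(v + x)*k(0) = (9 - 30)*0 = -21*0 = 0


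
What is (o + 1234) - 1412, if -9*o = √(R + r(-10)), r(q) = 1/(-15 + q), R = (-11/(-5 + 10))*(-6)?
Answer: -178 - √329/45 ≈ -178.40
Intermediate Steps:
R = 66/5 (R = (-11/5)*(-6) = ((⅕)*(-11))*(-6) = -11/5*(-6) = 66/5 ≈ 13.200)
o = -√329/45 (o = -√(66/5 + 1/(-15 - 10))/9 = -√(66/5 + 1/(-25))/9 = -√(66/5 - 1/25)/9 = -√329/45 ≈ -0.40307)
(o + 1234) - 1412 = (-√329/45 + 1234) - 1412 = (1234 - √329/45) - 1412 = -178 - √329/45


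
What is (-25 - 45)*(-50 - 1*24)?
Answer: 5180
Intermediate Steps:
(-25 - 45)*(-50 - 1*24) = -70*(-50 - 24) = -70*(-74) = 5180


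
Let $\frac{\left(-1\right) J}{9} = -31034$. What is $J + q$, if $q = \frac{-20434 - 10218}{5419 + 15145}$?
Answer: $\frac{14803139}{53} \approx 2.793 \cdot 10^{5}$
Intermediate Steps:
$J = 279306$ ($J = \left(-9\right) \left(-31034\right) = 279306$)
$q = - \frac{79}{53}$ ($q = - \frac{30652}{20564} = \left(-30652\right) \frac{1}{20564} = - \frac{79}{53} \approx -1.4906$)
$J + q = 279306 - \frac{79}{53} = \frac{14803139}{53}$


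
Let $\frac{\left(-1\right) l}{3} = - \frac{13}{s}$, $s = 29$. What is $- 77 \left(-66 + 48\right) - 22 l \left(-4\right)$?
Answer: $\frac{43626}{29} \approx 1504.3$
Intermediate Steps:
$l = \frac{39}{29}$ ($l = - 3 \left(- \frac{13}{29}\right) = - 3 \left(\left(-13\right) \frac{1}{29}\right) = \left(-3\right) \left(- \frac{13}{29}\right) = \frac{39}{29} \approx 1.3448$)
$- 77 \left(-66 + 48\right) - 22 l \left(-4\right) = - 77 \left(-66 + 48\right) - 22 \cdot \frac{39}{29} \left(-4\right) = \left(-77\right) \left(-18\right) - \frac{858}{29} \left(-4\right) = 1386 - - \frac{3432}{29} = 1386 + \frac{3432}{29} = \frac{43626}{29}$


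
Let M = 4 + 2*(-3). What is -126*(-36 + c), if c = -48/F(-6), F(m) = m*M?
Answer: 5040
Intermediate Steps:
M = -2 (M = 4 - 6 = -2)
F(m) = -2*m (F(m) = m*(-2) = -2*m)
c = -4 (c = -48/((-2*(-6))) = -48/12 = -48*1/12 = -4)
-126*(-36 + c) = -126*(-36 - 4) = -126*(-40) = 5040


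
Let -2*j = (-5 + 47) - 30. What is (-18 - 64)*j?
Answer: 492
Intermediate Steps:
j = -6 (j = -((-5 + 47) - 30)/2 = -(42 - 30)/2 = -½*12 = -6)
(-18 - 64)*j = (-18 - 64)*(-6) = -82*(-6) = 492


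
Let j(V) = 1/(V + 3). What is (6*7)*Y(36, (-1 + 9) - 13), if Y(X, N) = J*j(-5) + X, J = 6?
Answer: 1386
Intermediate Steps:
j(V) = 1/(3 + V)
Y(X, N) = -3 + X (Y(X, N) = 6/(3 - 5) + X = 6/(-2) + X = 6*(-½) + X = -3 + X)
(6*7)*Y(36, (-1 + 9) - 13) = (6*7)*(-3 + 36) = 42*33 = 1386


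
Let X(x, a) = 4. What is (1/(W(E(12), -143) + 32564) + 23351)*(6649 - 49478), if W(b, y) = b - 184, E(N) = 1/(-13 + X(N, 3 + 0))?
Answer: -291448136165662/291419 ≈ -1.0001e+9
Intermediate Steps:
E(N) = -⅑ (E(N) = 1/(-13 + 4) = 1/(-9) = -⅑)
W(b, y) = -184 + b
(1/(W(E(12), -143) + 32564) + 23351)*(6649 - 49478) = (1/((-184 - ⅑) + 32564) + 23351)*(6649 - 49478) = (1/(-1657/9 + 32564) + 23351)*(-42829) = (1/(291419/9) + 23351)*(-42829) = (9/291419 + 23351)*(-42829) = (6804925078/291419)*(-42829) = -291448136165662/291419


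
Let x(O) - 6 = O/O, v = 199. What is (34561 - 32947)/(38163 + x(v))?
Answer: 807/19085 ≈ 0.042284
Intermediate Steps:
x(O) = 7 (x(O) = 6 + O/O = 6 + 1 = 7)
(34561 - 32947)/(38163 + x(v)) = (34561 - 32947)/(38163 + 7) = 1614/38170 = 1614*(1/38170) = 807/19085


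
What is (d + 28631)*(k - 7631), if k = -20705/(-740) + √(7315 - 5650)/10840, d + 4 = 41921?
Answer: -19845981339/37 + 52911*√185/2710 ≈ -5.3638e+8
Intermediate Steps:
d = 41917 (d = -4 + 41921 = 41917)
k = 4141/148 + 3*√185/10840 (k = -20705*(-1/740) + √1665*(1/10840) = 4141/148 + (3*√185)*(1/10840) = 4141/148 + 3*√185/10840 ≈ 27.983)
(d + 28631)*(k - 7631) = (41917 + 28631)*((4141/148 + 3*√185/10840) - 7631) = 70548*(-1125247/148 + 3*√185/10840) = -19845981339/37 + 52911*√185/2710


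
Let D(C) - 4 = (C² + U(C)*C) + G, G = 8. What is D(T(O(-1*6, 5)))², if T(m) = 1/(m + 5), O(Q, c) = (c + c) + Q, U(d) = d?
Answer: 948676/6561 ≈ 144.59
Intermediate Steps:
O(Q, c) = Q + 2*c (O(Q, c) = 2*c + Q = Q + 2*c)
T(m) = 1/(5 + m)
D(C) = 12 + 2*C² (D(C) = 4 + ((C² + C*C) + 8) = 4 + ((C² + C²) + 8) = 4 + (2*C² + 8) = 4 + (8 + 2*C²) = 12 + 2*C²)
D(T(O(-1*6, 5)))² = (12 + 2*(1/(5 + (-1*6 + 2*5)))²)² = (12 + 2*(1/(5 + (-6 + 10)))²)² = (12 + 2*(1/(5 + 4))²)² = (12 + 2*(1/9)²)² = (12 + 2*(⅑)²)² = (12 + 2*(1/81))² = (12 + 2/81)² = (974/81)² = 948676/6561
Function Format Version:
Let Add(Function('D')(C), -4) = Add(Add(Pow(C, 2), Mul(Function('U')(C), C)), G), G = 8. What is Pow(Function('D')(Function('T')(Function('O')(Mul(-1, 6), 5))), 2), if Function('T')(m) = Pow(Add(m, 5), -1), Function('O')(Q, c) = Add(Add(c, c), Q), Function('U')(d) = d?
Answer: Rational(948676, 6561) ≈ 144.59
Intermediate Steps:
Function('O')(Q, c) = Add(Q, Mul(2, c)) (Function('O')(Q, c) = Add(Mul(2, c), Q) = Add(Q, Mul(2, c)))
Function('T')(m) = Pow(Add(5, m), -1)
Function('D')(C) = Add(12, Mul(2, Pow(C, 2))) (Function('D')(C) = Add(4, Add(Add(Pow(C, 2), Mul(C, C)), 8)) = Add(4, Add(Add(Pow(C, 2), Pow(C, 2)), 8)) = Add(4, Add(Mul(2, Pow(C, 2)), 8)) = Add(4, Add(8, Mul(2, Pow(C, 2)))) = Add(12, Mul(2, Pow(C, 2))))
Pow(Function('D')(Function('T')(Function('O')(Mul(-1, 6), 5))), 2) = Pow(Add(12, Mul(2, Pow(Pow(Add(5, Add(Mul(-1, 6), Mul(2, 5))), -1), 2))), 2) = Pow(Add(12, Mul(2, Pow(Pow(Add(5, Add(-6, 10)), -1), 2))), 2) = Pow(Add(12, Mul(2, Pow(Pow(Add(5, 4), -1), 2))), 2) = Pow(Add(12, Mul(2, Pow(Pow(9, -1), 2))), 2) = Pow(Add(12, Mul(2, Pow(Rational(1, 9), 2))), 2) = Pow(Add(12, Mul(2, Rational(1, 81))), 2) = Pow(Add(12, Rational(2, 81)), 2) = Pow(Rational(974, 81), 2) = Rational(948676, 6561)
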